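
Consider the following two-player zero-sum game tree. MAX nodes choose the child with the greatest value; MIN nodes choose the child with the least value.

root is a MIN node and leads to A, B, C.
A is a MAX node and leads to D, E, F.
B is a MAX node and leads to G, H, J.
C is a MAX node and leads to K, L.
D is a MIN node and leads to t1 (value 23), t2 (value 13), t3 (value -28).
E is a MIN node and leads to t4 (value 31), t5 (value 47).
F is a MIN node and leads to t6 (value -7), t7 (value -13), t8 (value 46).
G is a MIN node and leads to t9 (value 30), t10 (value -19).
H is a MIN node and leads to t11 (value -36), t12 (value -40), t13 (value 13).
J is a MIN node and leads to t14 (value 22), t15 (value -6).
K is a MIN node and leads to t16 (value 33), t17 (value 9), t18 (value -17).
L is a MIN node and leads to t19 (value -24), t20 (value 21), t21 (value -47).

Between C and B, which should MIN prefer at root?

K (MIN): min(33, 9, -17) = -17
L (MIN): min(-24, 21, -47) = -47
C (MAX): max(-17, -47) = -17
G (MIN): min(30, -19) = -19
H (MIN): min(-36, -40, 13) = -40
J (MIN): min(22, -6) = -6
B (MAX): max(-19, -40, -6) = -6
MIN prefers the lower value; C=-17, B=-6. C is better since -17 < -6.

C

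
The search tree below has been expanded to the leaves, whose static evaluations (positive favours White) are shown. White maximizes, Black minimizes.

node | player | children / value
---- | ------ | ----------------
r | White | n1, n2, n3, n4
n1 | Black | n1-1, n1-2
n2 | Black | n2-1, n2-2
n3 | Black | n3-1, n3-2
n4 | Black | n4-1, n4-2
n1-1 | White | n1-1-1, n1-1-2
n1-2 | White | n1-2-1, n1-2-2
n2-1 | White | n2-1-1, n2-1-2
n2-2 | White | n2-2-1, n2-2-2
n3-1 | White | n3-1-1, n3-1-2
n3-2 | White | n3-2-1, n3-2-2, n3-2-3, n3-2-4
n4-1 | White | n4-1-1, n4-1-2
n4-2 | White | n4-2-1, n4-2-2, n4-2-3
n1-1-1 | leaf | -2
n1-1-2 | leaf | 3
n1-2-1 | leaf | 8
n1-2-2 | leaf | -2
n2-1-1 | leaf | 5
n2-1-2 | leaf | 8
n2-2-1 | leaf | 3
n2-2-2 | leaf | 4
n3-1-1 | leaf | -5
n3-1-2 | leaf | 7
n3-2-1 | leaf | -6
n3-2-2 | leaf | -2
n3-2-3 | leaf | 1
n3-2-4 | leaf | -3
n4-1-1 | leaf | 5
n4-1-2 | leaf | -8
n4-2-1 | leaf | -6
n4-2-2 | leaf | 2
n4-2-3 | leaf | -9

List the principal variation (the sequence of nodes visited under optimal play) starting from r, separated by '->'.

n1-1 (White): max(-2, 3) = 3
n1-2 (White): max(8, -2) = 8
n1 (Black): min(3, 8) = 3
n2-1 (White): max(5, 8) = 8
n2-2 (White): max(3, 4) = 4
n2 (Black): min(8, 4) = 4
n3-1 (White): max(-5, 7) = 7
n3-2 (White): max(-6, -2, 1, -3) = 1
n3 (Black): min(7, 1) = 1
n4-1 (White): max(5, -8) = 5
n4-2 (White): max(-6, 2, -9) = 2
n4 (Black): min(5, 2) = 2
r (White): max(3, 4, 1, 2) = 4
At r, White picks n2 (highest: 4).
At n2, Black picks n2-2 (lowest: 4).
At n2-2, White picks n2-2-2 (highest: 4).
Terminal value 4.

r -> n2 -> n2-2 -> n2-2-2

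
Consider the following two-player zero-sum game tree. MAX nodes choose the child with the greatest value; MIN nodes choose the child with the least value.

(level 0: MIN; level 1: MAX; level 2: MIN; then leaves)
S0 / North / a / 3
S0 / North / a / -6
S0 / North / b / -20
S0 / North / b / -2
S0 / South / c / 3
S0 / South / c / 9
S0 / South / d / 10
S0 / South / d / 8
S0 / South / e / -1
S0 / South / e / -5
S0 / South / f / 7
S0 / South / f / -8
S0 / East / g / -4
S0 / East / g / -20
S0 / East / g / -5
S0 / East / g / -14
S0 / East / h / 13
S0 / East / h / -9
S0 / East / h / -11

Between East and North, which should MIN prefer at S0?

g (MIN): min(-4, -20, -5, -14) = -20
h (MIN): min(13, -9, -11) = -11
East (MAX): max(-20, -11) = -11
a (MIN): min(3, -6) = -6
b (MIN): min(-20, -2) = -20
North (MAX): max(-6, -20) = -6
MIN prefers the lower value; East=-11, North=-6. East is better since -11 < -6.

East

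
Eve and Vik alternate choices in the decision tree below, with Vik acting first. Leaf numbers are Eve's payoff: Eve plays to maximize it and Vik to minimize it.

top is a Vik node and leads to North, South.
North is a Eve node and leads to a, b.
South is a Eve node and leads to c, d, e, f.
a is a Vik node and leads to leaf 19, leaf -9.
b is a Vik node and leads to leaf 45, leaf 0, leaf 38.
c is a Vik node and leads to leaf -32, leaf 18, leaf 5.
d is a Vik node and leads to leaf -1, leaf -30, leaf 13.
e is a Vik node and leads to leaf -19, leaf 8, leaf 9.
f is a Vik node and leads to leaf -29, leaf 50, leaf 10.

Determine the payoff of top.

a (Vik): min(19, -9) = -9
b (Vik): min(45, 0, 38) = 0
North (Eve): max(-9, 0) = 0
c (Vik): min(-32, 18, 5) = -32
d (Vik): min(-1, -30, 13) = -30
e (Vik): min(-19, 8, 9) = -19
f (Vik): min(-29, 50, 10) = -29
South (Eve): max(-32, -30, -19, -29) = -19
top (Vik): min(0, -19) = -19

-19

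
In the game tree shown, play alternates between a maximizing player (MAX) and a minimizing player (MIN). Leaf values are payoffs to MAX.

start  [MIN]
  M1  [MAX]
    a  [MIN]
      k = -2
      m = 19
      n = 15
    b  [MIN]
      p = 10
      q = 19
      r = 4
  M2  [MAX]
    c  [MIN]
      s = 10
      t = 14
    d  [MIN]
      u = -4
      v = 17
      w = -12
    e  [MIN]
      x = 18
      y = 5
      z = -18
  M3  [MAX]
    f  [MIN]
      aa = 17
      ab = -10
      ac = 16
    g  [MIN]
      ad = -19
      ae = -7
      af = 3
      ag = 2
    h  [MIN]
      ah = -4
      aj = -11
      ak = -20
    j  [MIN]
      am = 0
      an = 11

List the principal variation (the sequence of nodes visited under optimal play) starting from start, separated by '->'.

start -> M3 -> j -> am

a (MIN): min(-2, 19, 15) = -2
b (MIN): min(10, 19, 4) = 4
M1 (MAX): max(-2, 4) = 4
c (MIN): min(10, 14) = 10
d (MIN): min(-4, 17, -12) = -12
e (MIN): min(18, 5, -18) = -18
M2 (MAX): max(10, -12, -18) = 10
f (MIN): min(17, -10, 16) = -10
g (MIN): min(-19, -7, 3, 2) = -19
h (MIN): min(-4, -11, -20) = -20
j (MIN): min(0, 11) = 0
M3 (MAX): max(-10, -19, -20, 0) = 0
start (MIN): min(4, 10, 0) = 0
At start, MIN picks M3 (lowest: 0).
At M3, MAX picks j (highest: 0).
At j, MIN picks am (lowest: 0).
Terminal value 0.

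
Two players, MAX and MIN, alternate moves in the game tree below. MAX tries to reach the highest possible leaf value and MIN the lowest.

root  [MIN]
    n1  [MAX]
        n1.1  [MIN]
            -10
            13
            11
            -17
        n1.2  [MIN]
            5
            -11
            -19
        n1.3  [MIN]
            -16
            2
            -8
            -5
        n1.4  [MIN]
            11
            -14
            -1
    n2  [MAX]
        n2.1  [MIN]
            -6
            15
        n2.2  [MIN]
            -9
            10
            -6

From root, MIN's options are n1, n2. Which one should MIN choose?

n1

n1.1 (MIN): min(-10, 13, 11, -17) = -17
n1.2 (MIN): min(5, -11, -19) = -19
n1.3 (MIN): min(-16, 2, -8, -5) = -16
n1.4 (MIN): min(11, -14, -1) = -14
n1 (MAX): max(-17, -19, -16, -14) = -14
n2.1 (MIN): min(-6, 15) = -6
n2.2 (MIN): min(-9, 10, -6) = -9
n2 (MAX): max(-6, -9) = -6
root (MIN): min(-14, -6) = -14
MIN at root wants the lowest of {n1=-14, n2=-6}, so chooses n1.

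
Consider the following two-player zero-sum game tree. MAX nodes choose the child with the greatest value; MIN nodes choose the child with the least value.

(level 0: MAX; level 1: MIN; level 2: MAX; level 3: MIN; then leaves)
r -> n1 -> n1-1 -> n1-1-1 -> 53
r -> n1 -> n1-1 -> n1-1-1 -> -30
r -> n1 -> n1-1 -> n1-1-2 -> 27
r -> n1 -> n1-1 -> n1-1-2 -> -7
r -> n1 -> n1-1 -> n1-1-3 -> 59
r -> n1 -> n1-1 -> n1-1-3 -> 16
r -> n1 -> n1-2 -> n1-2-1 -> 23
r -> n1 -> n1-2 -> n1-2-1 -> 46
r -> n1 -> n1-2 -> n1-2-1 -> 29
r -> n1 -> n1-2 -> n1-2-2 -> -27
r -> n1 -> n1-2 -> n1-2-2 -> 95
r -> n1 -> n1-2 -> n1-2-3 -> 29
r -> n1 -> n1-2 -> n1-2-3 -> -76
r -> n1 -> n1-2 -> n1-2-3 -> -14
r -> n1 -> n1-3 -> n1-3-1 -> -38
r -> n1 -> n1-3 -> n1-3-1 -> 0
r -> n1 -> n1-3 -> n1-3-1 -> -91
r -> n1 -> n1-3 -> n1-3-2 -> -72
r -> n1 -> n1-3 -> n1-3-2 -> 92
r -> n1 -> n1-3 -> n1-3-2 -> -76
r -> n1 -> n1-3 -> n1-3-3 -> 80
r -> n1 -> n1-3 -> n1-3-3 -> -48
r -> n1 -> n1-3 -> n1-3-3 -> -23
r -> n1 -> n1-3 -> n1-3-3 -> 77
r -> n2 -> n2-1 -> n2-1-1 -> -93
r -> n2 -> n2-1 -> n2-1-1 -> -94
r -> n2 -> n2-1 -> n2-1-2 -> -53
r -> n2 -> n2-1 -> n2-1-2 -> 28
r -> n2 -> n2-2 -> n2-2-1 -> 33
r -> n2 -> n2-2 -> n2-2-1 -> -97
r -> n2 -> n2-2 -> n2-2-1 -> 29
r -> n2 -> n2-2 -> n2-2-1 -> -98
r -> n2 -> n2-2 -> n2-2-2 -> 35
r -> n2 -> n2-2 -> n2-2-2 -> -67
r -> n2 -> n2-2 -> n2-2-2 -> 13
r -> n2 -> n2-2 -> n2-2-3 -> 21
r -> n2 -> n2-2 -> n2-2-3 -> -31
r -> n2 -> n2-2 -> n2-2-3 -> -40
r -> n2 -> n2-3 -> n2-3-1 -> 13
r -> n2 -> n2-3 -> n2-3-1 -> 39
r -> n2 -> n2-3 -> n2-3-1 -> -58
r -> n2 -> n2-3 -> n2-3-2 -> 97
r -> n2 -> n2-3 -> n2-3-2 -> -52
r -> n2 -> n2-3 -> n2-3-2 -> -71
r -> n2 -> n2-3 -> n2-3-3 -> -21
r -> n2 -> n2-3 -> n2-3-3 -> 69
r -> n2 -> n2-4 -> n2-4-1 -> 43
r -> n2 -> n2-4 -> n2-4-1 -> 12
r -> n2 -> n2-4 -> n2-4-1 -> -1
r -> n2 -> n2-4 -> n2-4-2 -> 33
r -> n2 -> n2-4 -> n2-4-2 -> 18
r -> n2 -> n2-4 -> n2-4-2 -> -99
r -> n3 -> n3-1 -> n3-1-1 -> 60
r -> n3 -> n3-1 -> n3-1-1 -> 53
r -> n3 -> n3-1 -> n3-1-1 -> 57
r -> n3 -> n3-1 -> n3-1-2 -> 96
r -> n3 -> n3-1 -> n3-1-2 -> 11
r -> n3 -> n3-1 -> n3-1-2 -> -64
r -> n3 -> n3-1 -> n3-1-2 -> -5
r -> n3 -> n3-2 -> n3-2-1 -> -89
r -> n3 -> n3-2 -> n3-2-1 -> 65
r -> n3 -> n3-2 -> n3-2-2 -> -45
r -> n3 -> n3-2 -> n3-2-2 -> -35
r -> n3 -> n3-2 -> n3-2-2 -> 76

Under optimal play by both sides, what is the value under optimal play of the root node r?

n1-1-1 (MIN): min(53, -30) = -30
n1-1-2 (MIN): min(27, -7) = -7
n1-1-3 (MIN): min(59, 16) = 16
n1-1 (MAX): max(-30, -7, 16) = 16
n1-2-1 (MIN): min(23, 46, 29) = 23
n1-2-2 (MIN): min(-27, 95) = -27
n1-2-3 (MIN): min(29, -76, -14) = -76
n1-2 (MAX): max(23, -27, -76) = 23
n1-3-1 (MIN): min(-38, 0, -91) = -91
n1-3-2 (MIN): min(-72, 92, -76) = -76
n1-3-3 (MIN): min(80, -48, -23, 77) = -48
n1-3 (MAX): max(-91, -76, -48) = -48
n1 (MIN): min(16, 23, -48) = -48
n2-1-1 (MIN): min(-93, -94) = -94
n2-1-2 (MIN): min(-53, 28) = -53
n2-1 (MAX): max(-94, -53) = -53
n2-2-1 (MIN): min(33, -97, 29, -98) = -98
n2-2-2 (MIN): min(35, -67, 13) = -67
n2-2-3 (MIN): min(21, -31, -40) = -40
n2-2 (MAX): max(-98, -67, -40) = -40
n2-3-1 (MIN): min(13, 39, -58) = -58
n2-3-2 (MIN): min(97, -52, -71) = -71
n2-3-3 (MIN): min(-21, 69) = -21
n2-3 (MAX): max(-58, -71, -21) = -21
n2-4-1 (MIN): min(43, 12, -1) = -1
n2-4-2 (MIN): min(33, 18, -99) = -99
n2-4 (MAX): max(-1, -99) = -1
n2 (MIN): min(-53, -40, -21, -1) = -53
n3-1-1 (MIN): min(60, 53, 57) = 53
n3-1-2 (MIN): min(96, 11, -64, -5) = -64
n3-1 (MAX): max(53, -64) = 53
n3-2-1 (MIN): min(-89, 65) = -89
n3-2-2 (MIN): min(-45, -35, 76) = -45
n3-2 (MAX): max(-89, -45) = -45
n3 (MIN): min(53, -45) = -45
r (MAX): max(-48, -53, -45) = -45

-45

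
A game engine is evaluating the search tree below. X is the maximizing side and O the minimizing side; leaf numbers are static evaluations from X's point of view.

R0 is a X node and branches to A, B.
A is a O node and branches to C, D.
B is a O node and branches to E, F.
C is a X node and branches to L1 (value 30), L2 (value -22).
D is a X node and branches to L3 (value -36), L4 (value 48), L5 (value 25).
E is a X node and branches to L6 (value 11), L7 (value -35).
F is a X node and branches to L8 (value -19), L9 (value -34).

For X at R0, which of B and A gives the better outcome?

E (X): max(11, -35) = 11
F (X): max(-19, -34) = -19
B (O): min(11, -19) = -19
C (X): max(30, -22) = 30
D (X): max(-36, 48, 25) = 48
A (O): min(30, 48) = 30
X prefers the higher value; B=-19, A=30. A is better since 30 > -19.

A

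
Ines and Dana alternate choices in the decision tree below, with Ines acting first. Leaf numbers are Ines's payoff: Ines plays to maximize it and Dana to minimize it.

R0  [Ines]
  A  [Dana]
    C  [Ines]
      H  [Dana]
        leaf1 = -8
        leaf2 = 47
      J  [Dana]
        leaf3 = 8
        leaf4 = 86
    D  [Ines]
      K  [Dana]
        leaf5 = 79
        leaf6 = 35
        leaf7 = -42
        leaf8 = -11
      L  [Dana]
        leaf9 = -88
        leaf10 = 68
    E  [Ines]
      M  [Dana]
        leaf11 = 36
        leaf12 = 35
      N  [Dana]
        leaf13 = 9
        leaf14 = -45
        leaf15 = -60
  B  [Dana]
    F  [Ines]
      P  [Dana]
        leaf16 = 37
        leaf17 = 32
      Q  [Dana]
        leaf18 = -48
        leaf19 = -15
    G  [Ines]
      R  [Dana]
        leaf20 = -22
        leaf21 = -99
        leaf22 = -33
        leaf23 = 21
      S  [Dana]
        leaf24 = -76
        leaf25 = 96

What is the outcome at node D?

-42

K (Dana): min(79, 35, -42, -11) = -42
L (Dana): min(-88, 68) = -88
D (Ines): max(-42, -88) = -42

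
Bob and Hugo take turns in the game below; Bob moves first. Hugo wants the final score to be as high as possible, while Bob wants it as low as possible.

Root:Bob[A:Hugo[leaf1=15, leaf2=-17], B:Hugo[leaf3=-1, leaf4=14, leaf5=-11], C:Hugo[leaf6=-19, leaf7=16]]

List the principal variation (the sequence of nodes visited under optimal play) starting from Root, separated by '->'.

A (Hugo): max(15, -17) = 15
B (Hugo): max(-1, 14, -11) = 14
C (Hugo): max(-19, 16) = 16
Root (Bob): min(15, 14, 16) = 14
At Root, Bob picks B (lowest: 14).
At B, Hugo picks leaf4 (highest: 14).
Terminal value 14.

Root -> B -> leaf4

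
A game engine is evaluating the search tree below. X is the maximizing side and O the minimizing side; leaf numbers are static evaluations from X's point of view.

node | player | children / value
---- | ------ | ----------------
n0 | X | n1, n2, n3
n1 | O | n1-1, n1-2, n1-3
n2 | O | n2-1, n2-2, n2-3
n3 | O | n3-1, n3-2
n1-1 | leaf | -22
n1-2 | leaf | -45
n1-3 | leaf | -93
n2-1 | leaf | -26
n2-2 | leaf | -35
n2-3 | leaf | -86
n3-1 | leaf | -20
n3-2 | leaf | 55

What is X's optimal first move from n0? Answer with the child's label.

n1 (O): min(-22, -45, -93) = -93
n2 (O): min(-26, -35, -86) = -86
n3 (O): min(-20, 55) = -20
n0 (X): max(-93, -86, -20) = -20
X at n0 wants the highest of {n1=-93, n2=-86, n3=-20}, so chooses n3.

n3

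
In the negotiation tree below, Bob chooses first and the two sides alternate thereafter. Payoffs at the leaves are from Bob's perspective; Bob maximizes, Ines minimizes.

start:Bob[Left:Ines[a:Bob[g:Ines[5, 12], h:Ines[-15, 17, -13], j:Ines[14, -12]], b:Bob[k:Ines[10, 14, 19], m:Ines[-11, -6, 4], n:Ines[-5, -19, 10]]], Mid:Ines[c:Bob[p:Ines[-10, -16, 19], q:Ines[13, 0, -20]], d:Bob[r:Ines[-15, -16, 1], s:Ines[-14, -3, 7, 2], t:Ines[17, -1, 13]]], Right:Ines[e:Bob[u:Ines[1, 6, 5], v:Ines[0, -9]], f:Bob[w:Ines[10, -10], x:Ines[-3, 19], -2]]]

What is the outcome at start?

g (Ines): min(5, 12) = 5
h (Ines): min(-15, 17, -13) = -15
j (Ines): min(14, -12) = -12
a (Bob): max(5, -15, -12) = 5
k (Ines): min(10, 14, 19) = 10
m (Ines): min(-11, -6, 4) = -11
n (Ines): min(-5, -19, 10) = -19
b (Bob): max(10, -11, -19) = 10
Left (Ines): min(5, 10) = 5
p (Ines): min(-10, -16, 19) = -16
q (Ines): min(13, 0, -20) = -20
c (Bob): max(-16, -20) = -16
r (Ines): min(-15, -16, 1) = -16
s (Ines): min(-14, -3, 7, 2) = -14
t (Ines): min(17, -1, 13) = -1
d (Bob): max(-16, -14, -1) = -1
Mid (Ines): min(-16, -1) = -16
u (Ines): min(1, 6, 5) = 1
v (Ines): min(0, -9) = -9
e (Bob): max(1, -9) = 1
w (Ines): min(10, -10) = -10
x (Ines): min(-3, 19) = -3
f (Bob): max(-10, -3, -2) = -2
Right (Ines): min(1, -2) = -2
start (Bob): max(5, -16, -2) = 5

5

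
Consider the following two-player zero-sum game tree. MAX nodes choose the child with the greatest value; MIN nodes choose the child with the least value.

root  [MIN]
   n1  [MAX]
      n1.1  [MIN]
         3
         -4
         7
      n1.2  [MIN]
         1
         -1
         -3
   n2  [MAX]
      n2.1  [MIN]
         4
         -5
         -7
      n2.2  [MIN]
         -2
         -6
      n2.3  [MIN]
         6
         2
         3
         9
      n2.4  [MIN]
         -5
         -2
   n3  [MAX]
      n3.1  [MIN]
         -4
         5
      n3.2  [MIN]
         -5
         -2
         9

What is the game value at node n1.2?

-3

n1.2 (MIN): min(1, -1, -3) = -3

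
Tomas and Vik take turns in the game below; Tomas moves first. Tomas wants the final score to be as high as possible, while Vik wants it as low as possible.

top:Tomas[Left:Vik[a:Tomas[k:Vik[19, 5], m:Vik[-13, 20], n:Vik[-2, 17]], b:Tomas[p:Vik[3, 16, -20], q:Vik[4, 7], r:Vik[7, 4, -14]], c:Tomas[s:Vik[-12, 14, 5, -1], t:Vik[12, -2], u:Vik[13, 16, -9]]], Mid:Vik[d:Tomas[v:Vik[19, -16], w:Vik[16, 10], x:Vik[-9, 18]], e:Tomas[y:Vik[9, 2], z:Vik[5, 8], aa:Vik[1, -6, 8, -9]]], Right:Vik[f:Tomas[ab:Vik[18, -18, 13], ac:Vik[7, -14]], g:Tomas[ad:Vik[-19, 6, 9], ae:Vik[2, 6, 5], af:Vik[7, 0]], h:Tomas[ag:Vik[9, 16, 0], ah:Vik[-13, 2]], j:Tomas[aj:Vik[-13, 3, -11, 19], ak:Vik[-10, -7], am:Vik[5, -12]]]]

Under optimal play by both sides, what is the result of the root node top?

5

k (Vik): min(19, 5) = 5
m (Vik): min(-13, 20) = -13
n (Vik): min(-2, 17) = -2
a (Tomas): max(5, -13, -2) = 5
p (Vik): min(3, 16, -20) = -20
q (Vik): min(4, 7) = 4
r (Vik): min(7, 4, -14) = -14
b (Tomas): max(-20, 4, -14) = 4
s (Vik): min(-12, 14, 5, -1) = -12
t (Vik): min(12, -2) = -2
u (Vik): min(13, 16, -9) = -9
c (Tomas): max(-12, -2, -9) = -2
Left (Vik): min(5, 4, -2) = -2
v (Vik): min(19, -16) = -16
w (Vik): min(16, 10) = 10
x (Vik): min(-9, 18) = -9
d (Tomas): max(-16, 10, -9) = 10
y (Vik): min(9, 2) = 2
z (Vik): min(5, 8) = 5
aa (Vik): min(1, -6, 8, -9) = -9
e (Tomas): max(2, 5, -9) = 5
Mid (Vik): min(10, 5) = 5
ab (Vik): min(18, -18, 13) = -18
ac (Vik): min(7, -14) = -14
f (Tomas): max(-18, -14) = -14
ad (Vik): min(-19, 6, 9) = -19
ae (Vik): min(2, 6, 5) = 2
af (Vik): min(7, 0) = 0
g (Tomas): max(-19, 2, 0) = 2
ag (Vik): min(9, 16, 0) = 0
ah (Vik): min(-13, 2) = -13
h (Tomas): max(0, -13) = 0
aj (Vik): min(-13, 3, -11, 19) = -13
ak (Vik): min(-10, -7) = -10
am (Vik): min(5, -12) = -12
j (Tomas): max(-13, -10, -12) = -10
Right (Vik): min(-14, 2, 0, -10) = -14
top (Tomas): max(-2, 5, -14) = 5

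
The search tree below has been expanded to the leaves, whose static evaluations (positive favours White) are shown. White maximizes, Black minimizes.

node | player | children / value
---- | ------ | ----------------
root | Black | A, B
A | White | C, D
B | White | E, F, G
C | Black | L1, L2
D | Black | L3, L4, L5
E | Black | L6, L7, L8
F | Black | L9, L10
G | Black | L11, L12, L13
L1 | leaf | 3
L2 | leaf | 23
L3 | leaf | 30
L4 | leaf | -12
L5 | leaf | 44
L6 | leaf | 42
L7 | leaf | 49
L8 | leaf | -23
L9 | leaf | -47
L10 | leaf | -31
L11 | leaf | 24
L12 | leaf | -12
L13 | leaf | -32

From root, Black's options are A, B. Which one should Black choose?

B

C (Black): min(3, 23) = 3
D (Black): min(30, -12, 44) = -12
A (White): max(3, -12) = 3
E (Black): min(42, 49, -23) = -23
F (Black): min(-47, -31) = -47
G (Black): min(24, -12, -32) = -32
B (White): max(-23, -47, -32) = -23
root (Black): min(3, -23) = -23
Black at root wants the lowest of {A=3, B=-23}, so chooses B.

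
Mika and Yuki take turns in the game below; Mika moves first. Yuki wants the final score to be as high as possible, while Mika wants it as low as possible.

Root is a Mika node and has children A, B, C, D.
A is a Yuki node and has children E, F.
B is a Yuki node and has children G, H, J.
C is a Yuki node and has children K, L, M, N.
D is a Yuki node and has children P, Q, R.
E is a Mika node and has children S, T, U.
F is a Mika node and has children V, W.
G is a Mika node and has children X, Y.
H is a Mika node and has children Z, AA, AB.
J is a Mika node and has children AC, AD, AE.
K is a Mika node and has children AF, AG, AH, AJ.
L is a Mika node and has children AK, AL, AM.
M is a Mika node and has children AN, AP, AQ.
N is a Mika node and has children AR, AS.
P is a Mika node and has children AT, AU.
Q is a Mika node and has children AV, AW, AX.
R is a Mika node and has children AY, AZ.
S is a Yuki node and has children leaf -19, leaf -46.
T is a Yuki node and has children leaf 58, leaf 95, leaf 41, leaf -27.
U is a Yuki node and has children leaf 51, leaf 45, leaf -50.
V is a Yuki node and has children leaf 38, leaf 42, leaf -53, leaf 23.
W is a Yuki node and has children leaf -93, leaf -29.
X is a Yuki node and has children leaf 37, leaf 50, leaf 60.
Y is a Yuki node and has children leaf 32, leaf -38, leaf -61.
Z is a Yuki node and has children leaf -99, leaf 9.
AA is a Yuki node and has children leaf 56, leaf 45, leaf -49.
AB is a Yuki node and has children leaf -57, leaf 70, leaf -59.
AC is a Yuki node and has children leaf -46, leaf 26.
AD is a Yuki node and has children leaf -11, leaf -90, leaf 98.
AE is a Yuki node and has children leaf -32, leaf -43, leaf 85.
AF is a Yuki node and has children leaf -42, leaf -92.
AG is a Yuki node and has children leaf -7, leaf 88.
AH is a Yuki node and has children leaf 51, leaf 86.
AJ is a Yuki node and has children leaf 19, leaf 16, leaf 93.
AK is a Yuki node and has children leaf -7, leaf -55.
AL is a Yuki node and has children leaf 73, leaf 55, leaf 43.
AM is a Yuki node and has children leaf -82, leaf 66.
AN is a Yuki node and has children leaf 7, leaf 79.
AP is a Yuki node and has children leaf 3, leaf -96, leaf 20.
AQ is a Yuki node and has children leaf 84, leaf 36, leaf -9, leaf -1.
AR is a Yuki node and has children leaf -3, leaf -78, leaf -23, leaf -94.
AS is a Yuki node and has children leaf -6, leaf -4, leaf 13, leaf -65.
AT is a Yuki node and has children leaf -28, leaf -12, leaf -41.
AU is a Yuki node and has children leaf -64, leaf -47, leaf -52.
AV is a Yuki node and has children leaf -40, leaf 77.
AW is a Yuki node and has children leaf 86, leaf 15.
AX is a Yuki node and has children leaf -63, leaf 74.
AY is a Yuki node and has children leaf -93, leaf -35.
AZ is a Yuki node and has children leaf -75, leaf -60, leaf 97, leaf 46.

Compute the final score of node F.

-29

V (Yuki): max(38, 42, -53, 23) = 42
W (Yuki): max(-93, -29) = -29
F (Mika): min(42, -29) = -29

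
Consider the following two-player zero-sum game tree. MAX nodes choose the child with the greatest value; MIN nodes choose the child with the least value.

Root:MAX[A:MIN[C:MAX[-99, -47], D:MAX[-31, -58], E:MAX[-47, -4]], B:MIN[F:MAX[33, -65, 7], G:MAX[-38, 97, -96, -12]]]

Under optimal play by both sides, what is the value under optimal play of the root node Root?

C (MAX): max(-99, -47) = -47
D (MAX): max(-31, -58) = -31
E (MAX): max(-47, -4) = -4
A (MIN): min(-47, -31, -4) = -47
F (MAX): max(33, -65, 7) = 33
G (MAX): max(-38, 97, -96, -12) = 97
B (MIN): min(33, 97) = 33
Root (MAX): max(-47, 33) = 33

33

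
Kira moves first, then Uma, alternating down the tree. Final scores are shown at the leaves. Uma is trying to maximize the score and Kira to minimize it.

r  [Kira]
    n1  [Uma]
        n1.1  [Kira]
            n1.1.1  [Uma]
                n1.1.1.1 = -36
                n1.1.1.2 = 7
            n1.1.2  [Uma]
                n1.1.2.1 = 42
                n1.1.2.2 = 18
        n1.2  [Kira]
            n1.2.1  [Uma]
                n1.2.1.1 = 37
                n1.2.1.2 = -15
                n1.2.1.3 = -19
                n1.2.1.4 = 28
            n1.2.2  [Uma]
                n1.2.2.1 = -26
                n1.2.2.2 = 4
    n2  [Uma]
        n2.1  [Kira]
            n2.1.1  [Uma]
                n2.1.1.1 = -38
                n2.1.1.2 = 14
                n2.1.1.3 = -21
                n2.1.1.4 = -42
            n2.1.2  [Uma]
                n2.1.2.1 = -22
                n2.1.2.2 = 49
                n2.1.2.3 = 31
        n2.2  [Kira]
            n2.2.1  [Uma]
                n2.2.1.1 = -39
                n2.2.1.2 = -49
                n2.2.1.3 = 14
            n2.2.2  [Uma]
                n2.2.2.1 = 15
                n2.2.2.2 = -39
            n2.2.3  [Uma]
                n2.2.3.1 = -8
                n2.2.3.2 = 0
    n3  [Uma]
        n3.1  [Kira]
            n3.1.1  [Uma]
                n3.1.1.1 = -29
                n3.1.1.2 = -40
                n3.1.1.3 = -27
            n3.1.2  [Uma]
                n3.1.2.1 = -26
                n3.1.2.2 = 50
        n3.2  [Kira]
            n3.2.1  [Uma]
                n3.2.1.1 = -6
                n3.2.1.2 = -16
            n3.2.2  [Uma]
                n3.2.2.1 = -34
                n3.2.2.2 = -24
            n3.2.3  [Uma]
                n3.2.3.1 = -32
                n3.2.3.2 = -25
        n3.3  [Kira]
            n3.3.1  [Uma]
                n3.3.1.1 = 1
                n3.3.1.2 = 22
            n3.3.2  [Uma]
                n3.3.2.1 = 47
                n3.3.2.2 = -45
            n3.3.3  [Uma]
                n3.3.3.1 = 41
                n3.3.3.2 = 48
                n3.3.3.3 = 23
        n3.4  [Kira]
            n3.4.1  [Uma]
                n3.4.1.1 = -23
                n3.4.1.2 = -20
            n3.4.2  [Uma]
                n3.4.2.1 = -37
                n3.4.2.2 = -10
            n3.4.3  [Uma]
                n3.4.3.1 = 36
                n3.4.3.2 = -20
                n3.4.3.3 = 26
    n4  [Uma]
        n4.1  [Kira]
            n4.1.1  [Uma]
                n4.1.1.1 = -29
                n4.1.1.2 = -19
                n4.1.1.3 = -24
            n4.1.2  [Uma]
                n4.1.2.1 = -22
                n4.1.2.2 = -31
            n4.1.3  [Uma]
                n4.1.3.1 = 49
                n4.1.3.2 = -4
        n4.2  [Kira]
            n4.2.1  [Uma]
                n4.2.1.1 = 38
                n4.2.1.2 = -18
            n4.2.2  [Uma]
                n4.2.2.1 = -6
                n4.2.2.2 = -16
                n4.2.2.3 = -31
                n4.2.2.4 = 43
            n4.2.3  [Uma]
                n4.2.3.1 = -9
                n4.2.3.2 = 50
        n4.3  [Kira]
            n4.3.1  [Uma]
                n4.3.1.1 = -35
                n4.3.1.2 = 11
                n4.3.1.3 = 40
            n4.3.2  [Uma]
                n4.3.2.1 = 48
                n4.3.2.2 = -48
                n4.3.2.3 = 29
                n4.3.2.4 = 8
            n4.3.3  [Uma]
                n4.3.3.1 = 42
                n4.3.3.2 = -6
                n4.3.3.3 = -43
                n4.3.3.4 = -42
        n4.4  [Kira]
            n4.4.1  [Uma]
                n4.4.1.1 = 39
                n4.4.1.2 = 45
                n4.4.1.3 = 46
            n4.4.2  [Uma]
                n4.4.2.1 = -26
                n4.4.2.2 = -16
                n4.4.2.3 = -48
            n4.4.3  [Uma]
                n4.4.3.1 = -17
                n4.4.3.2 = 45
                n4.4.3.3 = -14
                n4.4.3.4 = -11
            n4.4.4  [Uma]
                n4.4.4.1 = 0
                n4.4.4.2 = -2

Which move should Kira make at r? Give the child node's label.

n1

n1.1.1 (Uma): max(-36, 7) = 7
n1.1.2 (Uma): max(42, 18) = 42
n1.1 (Kira): min(7, 42) = 7
n1.2.1 (Uma): max(37, -15, -19, 28) = 37
n1.2.2 (Uma): max(-26, 4) = 4
n1.2 (Kira): min(37, 4) = 4
n1 (Uma): max(7, 4) = 7
n2.1.1 (Uma): max(-38, 14, -21, -42) = 14
n2.1.2 (Uma): max(-22, 49, 31) = 49
n2.1 (Kira): min(14, 49) = 14
n2.2.1 (Uma): max(-39, -49, 14) = 14
n2.2.2 (Uma): max(15, -39) = 15
n2.2.3 (Uma): max(-8, 0) = 0
n2.2 (Kira): min(14, 15, 0) = 0
n2 (Uma): max(14, 0) = 14
n3.1.1 (Uma): max(-29, -40, -27) = -27
n3.1.2 (Uma): max(-26, 50) = 50
n3.1 (Kira): min(-27, 50) = -27
n3.2.1 (Uma): max(-6, -16) = -6
n3.2.2 (Uma): max(-34, -24) = -24
n3.2.3 (Uma): max(-32, -25) = -25
n3.2 (Kira): min(-6, -24, -25) = -25
n3.3.1 (Uma): max(1, 22) = 22
n3.3.2 (Uma): max(47, -45) = 47
n3.3.3 (Uma): max(41, 48, 23) = 48
n3.3 (Kira): min(22, 47, 48) = 22
n3.4.1 (Uma): max(-23, -20) = -20
n3.4.2 (Uma): max(-37, -10) = -10
n3.4.3 (Uma): max(36, -20, 26) = 36
n3.4 (Kira): min(-20, -10, 36) = -20
n3 (Uma): max(-27, -25, 22, -20) = 22
n4.1.1 (Uma): max(-29, -19, -24) = -19
n4.1.2 (Uma): max(-22, -31) = -22
n4.1.3 (Uma): max(49, -4) = 49
n4.1 (Kira): min(-19, -22, 49) = -22
n4.2.1 (Uma): max(38, -18) = 38
n4.2.2 (Uma): max(-6, -16, -31, 43) = 43
n4.2.3 (Uma): max(-9, 50) = 50
n4.2 (Kira): min(38, 43, 50) = 38
n4.3.1 (Uma): max(-35, 11, 40) = 40
n4.3.2 (Uma): max(48, -48, 29, 8) = 48
n4.3.3 (Uma): max(42, -6, -43, -42) = 42
n4.3 (Kira): min(40, 48, 42) = 40
n4.4.1 (Uma): max(39, 45, 46) = 46
n4.4.2 (Uma): max(-26, -16, -48) = -16
n4.4.3 (Uma): max(-17, 45, -14, -11) = 45
n4.4.4 (Uma): max(0, -2) = 0
n4.4 (Kira): min(46, -16, 45, 0) = -16
n4 (Uma): max(-22, 38, 40, -16) = 40
r (Kira): min(7, 14, 22, 40) = 7
Kira at r wants the lowest of {n1=7, n2=14, n3=22, n4=40}, so chooses n1.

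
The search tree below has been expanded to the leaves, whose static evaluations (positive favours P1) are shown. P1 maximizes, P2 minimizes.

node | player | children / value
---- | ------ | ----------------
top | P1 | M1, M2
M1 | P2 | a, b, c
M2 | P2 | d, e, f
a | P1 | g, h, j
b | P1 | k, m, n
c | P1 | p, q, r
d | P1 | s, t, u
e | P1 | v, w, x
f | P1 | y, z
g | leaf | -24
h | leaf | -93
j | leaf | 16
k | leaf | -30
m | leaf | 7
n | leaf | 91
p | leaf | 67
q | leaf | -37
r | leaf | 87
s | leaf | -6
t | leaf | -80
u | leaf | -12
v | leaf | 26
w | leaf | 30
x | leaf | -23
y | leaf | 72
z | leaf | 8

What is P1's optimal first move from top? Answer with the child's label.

M1

a (P1): max(-24, -93, 16) = 16
b (P1): max(-30, 7, 91) = 91
c (P1): max(67, -37, 87) = 87
M1 (P2): min(16, 91, 87) = 16
d (P1): max(-6, -80, -12) = -6
e (P1): max(26, 30, -23) = 30
f (P1): max(72, 8) = 72
M2 (P2): min(-6, 30, 72) = -6
top (P1): max(16, -6) = 16
P1 at top wants the highest of {M1=16, M2=-6}, so chooses M1.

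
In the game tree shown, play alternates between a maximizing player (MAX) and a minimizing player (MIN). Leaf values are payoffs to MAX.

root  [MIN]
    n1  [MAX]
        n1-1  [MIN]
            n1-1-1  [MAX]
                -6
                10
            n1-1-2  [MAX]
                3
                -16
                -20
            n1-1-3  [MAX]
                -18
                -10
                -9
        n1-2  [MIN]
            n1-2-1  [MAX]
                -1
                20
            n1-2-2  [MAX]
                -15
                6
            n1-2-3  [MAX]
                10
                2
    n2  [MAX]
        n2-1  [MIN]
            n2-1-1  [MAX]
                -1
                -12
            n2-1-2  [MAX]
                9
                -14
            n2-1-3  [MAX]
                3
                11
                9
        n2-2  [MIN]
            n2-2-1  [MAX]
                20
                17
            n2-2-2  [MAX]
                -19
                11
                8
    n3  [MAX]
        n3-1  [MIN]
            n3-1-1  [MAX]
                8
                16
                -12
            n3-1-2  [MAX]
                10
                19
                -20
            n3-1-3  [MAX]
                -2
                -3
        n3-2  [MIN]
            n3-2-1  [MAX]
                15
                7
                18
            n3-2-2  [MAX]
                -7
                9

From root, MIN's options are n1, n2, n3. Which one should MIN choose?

n1

n1-1-1 (MAX): max(-6, 10) = 10
n1-1-2 (MAX): max(3, -16, -20) = 3
n1-1-3 (MAX): max(-18, -10, -9) = -9
n1-1 (MIN): min(10, 3, -9) = -9
n1-2-1 (MAX): max(-1, 20) = 20
n1-2-2 (MAX): max(-15, 6) = 6
n1-2-3 (MAX): max(10, 2) = 10
n1-2 (MIN): min(20, 6, 10) = 6
n1 (MAX): max(-9, 6) = 6
n2-1-1 (MAX): max(-1, -12) = -1
n2-1-2 (MAX): max(9, -14) = 9
n2-1-3 (MAX): max(3, 11, 9) = 11
n2-1 (MIN): min(-1, 9, 11) = -1
n2-2-1 (MAX): max(20, 17) = 20
n2-2-2 (MAX): max(-19, 11, 8) = 11
n2-2 (MIN): min(20, 11) = 11
n2 (MAX): max(-1, 11) = 11
n3-1-1 (MAX): max(8, 16, -12) = 16
n3-1-2 (MAX): max(10, 19, -20) = 19
n3-1-3 (MAX): max(-2, -3) = -2
n3-1 (MIN): min(16, 19, -2) = -2
n3-2-1 (MAX): max(15, 7, 18) = 18
n3-2-2 (MAX): max(-7, 9) = 9
n3-2 (MIN): min(18, 9) = 9
n3 (MAX): max(-2, 9) = 9
root (MIN): min(6, 11, 9) = 6
MIN at root wants the lowest of {n1=6, n2=11, n3=9}, so chooses n1.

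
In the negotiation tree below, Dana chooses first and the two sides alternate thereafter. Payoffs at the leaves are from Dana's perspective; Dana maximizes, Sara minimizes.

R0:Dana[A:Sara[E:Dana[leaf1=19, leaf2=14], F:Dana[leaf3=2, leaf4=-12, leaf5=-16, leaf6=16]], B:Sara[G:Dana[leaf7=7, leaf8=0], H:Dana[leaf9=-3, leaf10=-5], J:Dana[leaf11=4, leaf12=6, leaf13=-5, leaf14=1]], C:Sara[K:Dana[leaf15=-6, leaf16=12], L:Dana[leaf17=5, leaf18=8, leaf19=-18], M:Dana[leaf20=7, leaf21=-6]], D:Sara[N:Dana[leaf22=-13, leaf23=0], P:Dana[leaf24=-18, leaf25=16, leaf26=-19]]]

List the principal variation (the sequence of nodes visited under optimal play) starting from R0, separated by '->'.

R0 -> A -> F -> leaf6

E (Dana): max(19, 14) = 19
F (Dana): max(2, -12, -16, 16) = 16
A (Sara): min(19, 16) = 16
G (Dana): max(7, 0) = 7
H (Dana): max(-3, -5) = -3
J (Dana): max(4, 6, -5, 1) = 6
B (Sara): min(7, -3, 6) = -3
K (Dana): max(-6, 12) = 12
L (Dana): max(5, 8, -18) = 8
M (Dana): max(7, -6) = 7
C (Sara): min(12, 8, 7) = 7
N (Dana): max(-13, 0) = 0
P (Dana): max(-18, 16, -19) = 16
D (Sara): min(0, 16) = 0
R0 (Dana): max(16, -3, 7, 0) = 16
At R0, Dana picks A (highest: 16).
At A, Sara picks F (lowest: 16).
At F, Dana picks leaf6 (highest: 16).
Terminal value 16.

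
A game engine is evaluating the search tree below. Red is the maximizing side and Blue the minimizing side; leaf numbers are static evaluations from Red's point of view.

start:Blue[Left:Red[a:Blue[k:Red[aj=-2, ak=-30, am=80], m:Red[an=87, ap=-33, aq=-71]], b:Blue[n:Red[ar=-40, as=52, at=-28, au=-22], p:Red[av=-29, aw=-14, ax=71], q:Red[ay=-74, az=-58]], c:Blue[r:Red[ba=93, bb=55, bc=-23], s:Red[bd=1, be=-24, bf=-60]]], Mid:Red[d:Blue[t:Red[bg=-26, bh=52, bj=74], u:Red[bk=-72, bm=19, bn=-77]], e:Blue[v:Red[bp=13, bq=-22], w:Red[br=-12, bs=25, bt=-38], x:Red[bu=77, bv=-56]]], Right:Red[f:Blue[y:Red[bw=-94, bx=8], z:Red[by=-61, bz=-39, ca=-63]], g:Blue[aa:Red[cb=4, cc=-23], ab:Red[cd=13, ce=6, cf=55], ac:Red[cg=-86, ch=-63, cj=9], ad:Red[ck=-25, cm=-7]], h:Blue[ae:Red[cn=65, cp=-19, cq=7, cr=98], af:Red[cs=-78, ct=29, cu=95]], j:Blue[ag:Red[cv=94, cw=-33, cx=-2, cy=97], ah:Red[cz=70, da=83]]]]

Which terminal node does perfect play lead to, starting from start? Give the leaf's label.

k (Red): max(-2, -30, 80) = 80
m (Red): max(87, -33, -71) = 87
a (Blue): min(80, 87) = 80
n (Red): max(-40, 52, -28, -22) = 52
p (Red): max(-29, -14, 71) = 71
q (Red): max(-74, -58) = -58
b (Blue): min(52, 71, -58) = -58
r (Red): max(93, 55, -23) = 93
s (Red): max(1, -24, -60) = 1
c (Blue): min(93, 1) = 1
Left (Red): max(80, -58, 1) = 80
t (Red): max(-26, 52, 74) = 74
u (Red): max(-72, 19, -77) = 19
d (Blue): min(74, 19) = 19
v (Red): max(13, -22) = 13
w (Red): max(-12, 25, -38) = 25
x (Red): max(77, -56) = 77
e (Blue): min(13, 25, 77) = 13
Mid (Red): max(19, 13) = 19
y (Red): max(-94, 8) = 8
z (Red): max(-61, -39, -63) = -39
f (Blue): min(8, -39) = -39
aa (Red): max(4, -23) = 4
ab (Red): max(13, 6, 55) = 55
ac (Red): max(-86, -63, 9) = 9
ad (Red): max(-25, -7) = -7
g (Blue): min(4, 55, 9, -7) = -7
ae (Red): max(65, -19, 7, 98) = 98
af (Red): max(-78, 29, 95) = 95
h (Blue): min(98, 95) = 95
ag (Red): max(94, -33, -2, 97) = 97
ah (Red): max(70, 83) = 83
j (Blue): min(97, 83) = 83
Right (Red): max(-39, -7, 95, 83) = 95
start (Blue): min(80, 19, 95) = 19
At start, Blue picks Mid (lowest: 19).
At Mid, Red picks d (highest: 19).
At d, Blue picks u (lowest: 19).
At u, Red picks bm (highest: 19).
Terminal value 19.

bm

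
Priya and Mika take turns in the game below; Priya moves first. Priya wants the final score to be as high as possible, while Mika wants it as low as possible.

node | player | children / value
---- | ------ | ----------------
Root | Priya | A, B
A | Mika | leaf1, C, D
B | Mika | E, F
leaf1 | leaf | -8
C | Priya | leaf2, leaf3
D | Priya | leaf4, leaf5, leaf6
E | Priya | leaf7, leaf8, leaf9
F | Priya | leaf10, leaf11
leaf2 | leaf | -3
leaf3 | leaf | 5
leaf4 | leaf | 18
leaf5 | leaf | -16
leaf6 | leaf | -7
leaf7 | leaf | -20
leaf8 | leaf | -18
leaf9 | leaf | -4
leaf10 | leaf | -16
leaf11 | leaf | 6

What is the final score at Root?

-4

C (Priya): max(-3, 5) = 5
D (Priya): max(18, -16, -7) = 18
A (Mika): min(-8, 5, 18) = -8
E (Priya): max(-20, -18, -4) = -4
F (Priya): max(-16, 6) = 6
B (Mika): min(-4, 6) = -4
Root (Priya): max(-8, -4) = -4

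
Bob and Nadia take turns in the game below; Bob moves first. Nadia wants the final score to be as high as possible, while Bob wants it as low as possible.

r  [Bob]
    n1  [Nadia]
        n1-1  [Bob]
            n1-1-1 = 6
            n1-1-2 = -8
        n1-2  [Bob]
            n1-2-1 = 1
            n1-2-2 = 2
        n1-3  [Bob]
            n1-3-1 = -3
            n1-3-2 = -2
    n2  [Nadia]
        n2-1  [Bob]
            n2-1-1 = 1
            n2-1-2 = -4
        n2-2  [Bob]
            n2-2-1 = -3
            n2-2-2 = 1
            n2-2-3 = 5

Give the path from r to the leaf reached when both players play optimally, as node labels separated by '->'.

n1-1 (Bob): min(6, -8) = -8
n1-2 (Bob): min(1, 2) = 1
n1-3 (Bob): min(-3, -2) = -3
n1 (Nadia): max(-8, 1, -3) = 1
n2-1 (Bob): min(1, -4) = -4
n2-2 (Bob): min(-3, 1, 5) = -3
n2 (Nadia): max(-4, -3) = -3
r (Bob): min(1, -3) = -3
At r, Bob picks n2 (lowest: -3).
At n2, Nadia picks n2-2 (highest: -3).
At n2-2, Bob picks n2-2-1 (lowest: -3).
Terminal value -3.

r -> n2 -> n2-2 -> n2-2-1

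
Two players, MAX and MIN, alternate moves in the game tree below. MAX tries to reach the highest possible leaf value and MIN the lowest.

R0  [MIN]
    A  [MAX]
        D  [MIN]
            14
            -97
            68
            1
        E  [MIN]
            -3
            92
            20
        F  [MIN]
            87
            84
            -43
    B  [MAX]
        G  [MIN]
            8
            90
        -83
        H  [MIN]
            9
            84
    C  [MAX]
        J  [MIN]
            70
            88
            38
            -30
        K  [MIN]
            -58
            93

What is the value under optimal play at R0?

-30

D (MIN): min(14, -97, 68, 1) = -97
E (MIN): min(-3, 92, 20) = -3
F (MIN): min(87, 84, -43) = -43
A (MAX): max(-97, -3, -43) = -3
G (MIN): min(8, 90) = 8
H (MIN): min(9, 84) = 9
B (MAX): max(8, -83, 9) = 9
J (MIN): min(70, 88, 38, -30) = -30
K (MIN): min(-58, 93) = -58
C (MAX): max(-30, -58) = -30
R0 (MIN): min(-3, 9, -30) = -30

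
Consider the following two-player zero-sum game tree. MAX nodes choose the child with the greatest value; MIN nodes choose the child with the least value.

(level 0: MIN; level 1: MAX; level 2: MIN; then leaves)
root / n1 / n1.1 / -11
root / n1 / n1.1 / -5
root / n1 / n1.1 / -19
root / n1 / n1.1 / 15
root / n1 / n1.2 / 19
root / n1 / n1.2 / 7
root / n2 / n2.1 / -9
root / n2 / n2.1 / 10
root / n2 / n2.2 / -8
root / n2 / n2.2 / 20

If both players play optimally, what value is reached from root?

n1.1 (MIN): min(-11, -5, -19, 15) = -19
n1.2 (MIN): min(19, 7) = 7
n1 (MAX): max(-19, 7) = 7
n2.1 (MIN): min(-9, 10) = -9
n2.2 (MIN): min(-8, 20) = -8
n2 (MAX): max(-9, -8) = -8
root (MIN): min(7, -8) = -8

-8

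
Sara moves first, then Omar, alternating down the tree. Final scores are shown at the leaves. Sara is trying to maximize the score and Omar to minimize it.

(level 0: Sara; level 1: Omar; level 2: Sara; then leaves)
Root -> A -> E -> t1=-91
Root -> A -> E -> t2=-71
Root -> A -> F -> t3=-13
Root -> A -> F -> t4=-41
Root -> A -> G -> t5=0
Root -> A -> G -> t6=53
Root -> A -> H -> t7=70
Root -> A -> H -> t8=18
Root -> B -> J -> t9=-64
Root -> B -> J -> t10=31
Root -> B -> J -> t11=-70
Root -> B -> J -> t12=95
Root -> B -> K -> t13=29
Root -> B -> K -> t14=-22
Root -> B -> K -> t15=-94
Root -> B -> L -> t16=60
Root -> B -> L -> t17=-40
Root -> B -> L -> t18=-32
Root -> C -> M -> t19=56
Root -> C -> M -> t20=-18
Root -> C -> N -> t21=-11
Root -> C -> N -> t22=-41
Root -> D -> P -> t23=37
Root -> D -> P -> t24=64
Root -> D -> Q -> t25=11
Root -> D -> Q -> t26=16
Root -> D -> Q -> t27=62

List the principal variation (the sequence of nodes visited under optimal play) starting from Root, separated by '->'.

E (Sara): max(-91, -71) = -71
F (Sara): max(-13, -41) = -13
G (Sara): max(0, 53) = 53
H (Sara): max(70, 18) = 70
A (Omar): min(-71, -13, 53, 70) = -71
J (Sara): max(-64, 31, -70, 95) = 95
K (Sara): max(29, -22, -94) = 29
L (Sara): max(60, -40, -32) = 60
B (Omar): min(95, 29, 60) = 29
M (Sara): max(56, -18) = 56
N (Sara): max(-11, -41) = -11
C (Omar): min(56, -11) = -11
P (Sara): max(37, 64) = 64
Q (Sara): max(11, 16, 62) = 62
D (Omar): min(64, 62) = 62
Root (Sara): max(-71, 29, -11, 62) = 62
At Root, Sara picks D (highest: 62).
At D, Omar picks Q (lowest: 62).
At Q, Sara picks t27 (highest: 62).
Terminal value 62.

Root -> D -> Q -> t27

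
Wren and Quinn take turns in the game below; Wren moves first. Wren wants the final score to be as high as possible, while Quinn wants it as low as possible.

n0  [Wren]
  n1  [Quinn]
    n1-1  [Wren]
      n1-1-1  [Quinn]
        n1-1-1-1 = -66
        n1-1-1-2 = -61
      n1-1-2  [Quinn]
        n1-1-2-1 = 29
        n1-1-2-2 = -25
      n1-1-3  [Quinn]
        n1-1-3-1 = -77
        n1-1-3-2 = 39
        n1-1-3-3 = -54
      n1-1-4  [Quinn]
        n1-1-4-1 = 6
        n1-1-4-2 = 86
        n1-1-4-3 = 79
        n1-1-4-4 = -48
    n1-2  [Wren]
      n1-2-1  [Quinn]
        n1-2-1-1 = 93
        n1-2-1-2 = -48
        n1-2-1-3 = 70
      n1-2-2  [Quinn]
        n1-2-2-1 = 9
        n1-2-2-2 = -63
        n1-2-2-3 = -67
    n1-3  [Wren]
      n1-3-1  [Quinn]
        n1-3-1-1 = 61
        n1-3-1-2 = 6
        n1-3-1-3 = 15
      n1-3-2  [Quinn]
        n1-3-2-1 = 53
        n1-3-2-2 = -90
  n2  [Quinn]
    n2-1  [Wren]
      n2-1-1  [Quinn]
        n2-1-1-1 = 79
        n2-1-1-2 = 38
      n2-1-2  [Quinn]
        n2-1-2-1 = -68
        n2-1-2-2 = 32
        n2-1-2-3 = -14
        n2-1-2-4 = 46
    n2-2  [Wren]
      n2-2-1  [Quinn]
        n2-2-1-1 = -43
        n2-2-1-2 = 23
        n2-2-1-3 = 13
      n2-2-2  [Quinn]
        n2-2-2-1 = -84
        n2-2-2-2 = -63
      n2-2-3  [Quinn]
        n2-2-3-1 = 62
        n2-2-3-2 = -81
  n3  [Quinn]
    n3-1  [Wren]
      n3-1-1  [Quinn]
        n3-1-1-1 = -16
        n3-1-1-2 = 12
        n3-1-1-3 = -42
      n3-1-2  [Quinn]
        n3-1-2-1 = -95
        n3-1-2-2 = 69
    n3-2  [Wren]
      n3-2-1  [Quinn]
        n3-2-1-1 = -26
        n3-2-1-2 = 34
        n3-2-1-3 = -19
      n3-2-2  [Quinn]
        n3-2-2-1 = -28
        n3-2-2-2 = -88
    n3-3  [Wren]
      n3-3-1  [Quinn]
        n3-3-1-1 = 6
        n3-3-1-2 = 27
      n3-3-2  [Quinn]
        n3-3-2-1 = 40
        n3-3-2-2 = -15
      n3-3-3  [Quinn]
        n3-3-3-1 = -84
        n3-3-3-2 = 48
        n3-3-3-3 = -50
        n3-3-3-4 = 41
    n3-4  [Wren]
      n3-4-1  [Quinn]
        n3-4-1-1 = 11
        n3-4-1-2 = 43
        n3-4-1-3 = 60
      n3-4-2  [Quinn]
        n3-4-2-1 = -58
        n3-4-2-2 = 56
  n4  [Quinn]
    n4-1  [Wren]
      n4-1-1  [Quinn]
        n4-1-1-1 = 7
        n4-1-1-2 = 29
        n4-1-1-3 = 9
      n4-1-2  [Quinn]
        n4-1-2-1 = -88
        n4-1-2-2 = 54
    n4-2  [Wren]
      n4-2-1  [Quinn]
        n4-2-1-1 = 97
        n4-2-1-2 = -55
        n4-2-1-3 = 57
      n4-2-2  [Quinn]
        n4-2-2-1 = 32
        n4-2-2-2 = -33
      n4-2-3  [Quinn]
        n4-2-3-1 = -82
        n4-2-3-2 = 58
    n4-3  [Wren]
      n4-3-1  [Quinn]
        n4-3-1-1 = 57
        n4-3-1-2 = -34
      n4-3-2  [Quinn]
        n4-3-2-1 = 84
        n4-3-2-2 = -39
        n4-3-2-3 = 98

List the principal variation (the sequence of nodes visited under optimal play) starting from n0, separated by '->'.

n0 -> n4 -> n4-3 -> n4-3-1 -> n4-3-1-2

n1-1-1 (Quinn): min(-66, -61) = -66
n1-1-2 (Quinn): min(29, -25) = -25
n1-1-3 (Quinn): min(-77, 39, -54) = -77
n1-1-4 (Quinn): min(6, 86, 79, -48) = -48
n1-1 (Wren): max(-66, -25, -77, -48) = -25
n1-2-1 (Quinn): min(93, -48, 70) = -48
n1-2-2 (Quinn): min(9, -63, -67) = -67
n1-2 (Wren): max(-48, -67) = -48
n1-3-1 (Quinn): min(61, 6, 15) = 6
n1-3-2 (Quinn): min(53, -90) = -90
n1-3 (Wren): max(6, -90) = 6
n1 (Quinn): min(-25, -48, 6) = -48
n2-1-1 (Quinn): min(79, 38) = 38
n2-1-2 (Quinn): min(-68, 32, -14, 46) = -68
n2-1 (Wren): max(38, -68) = 38
n2-2-1 (Quinn): min(-43, 23, 13) = -43
n2-2-2 (Quinn): min(-84, -63) = -84
n2-2-3 (Quinn): min(62, -81) = -81
n2-2 (Wren): max(-43, -84, -81) = -43
n2 (Quinn): min(38, -43) = -43
n3-1-1 (Quinn): min(-16, 12, -42) = -42
n3-1-2 (Quinn): min(-95, 69) = -95
n3-1 (Wren): max(-42, -95) = -42
n3-2-1 (Quinn): min(-26, 34, -19) = -26
n3-2-2 (Quinn): min(-28, -88) = -88
n3-2 (Wren): max(-26, -88) = -26
n3-3-1 (Quinn): min(6, 27) = 6
n3-3-2 (Quinn): min(40, -15) = -15
n3-3-3 (Quinn): min(-84, 48, -50, 41) = -84
n3-3 (Wren): max(6, -15, -84) = 6
n3-4-1 (Quinn): min(11, 43, 60) = 11
n3-4-2 (Quinn): min(-58, 56) = -58
n3-4 (Wren): max(11, -58) = 11
n3 (Quinn): min(-42, -26, 6, 11) = -42
n4-1-1 (Quinn): min(7, 29, 9) = 7
n4-1-2 (Quinn): min(-88, 54) = -88
n4-1 (Wren): max(7, -88) = 7
n4-2-1 (Quinn): min(97, -55, 57) = -55
n4-2-2 (Quinn): min(32, -33) = -33
n4-2-3 (Quinn): min(-82, 58) = -82
n4-2 (Wren): max(-55, -33, -82) = -33
n4-3-1 (Quinn): min(57, -34) = -34
n4-3-2 (Quinn): min(84, -39, 98) = -39
n4-3 (Wren): max(-34, -39) = -34
n4 (Quinn): min(7, -33, -34) = -34
n0 (Wren): max(-48, -43, -42, -34) = -34
At n0, Wren picks n4 (highest: -34).
At n4, Quinn picks n4-3 (lowest: -34).
At n4-3, Wren picks n4-3-1 (highest: -34).
At n4-3-1, Quinn picks n4-3-1-2 (lowest: -34).
Terminal value -34.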